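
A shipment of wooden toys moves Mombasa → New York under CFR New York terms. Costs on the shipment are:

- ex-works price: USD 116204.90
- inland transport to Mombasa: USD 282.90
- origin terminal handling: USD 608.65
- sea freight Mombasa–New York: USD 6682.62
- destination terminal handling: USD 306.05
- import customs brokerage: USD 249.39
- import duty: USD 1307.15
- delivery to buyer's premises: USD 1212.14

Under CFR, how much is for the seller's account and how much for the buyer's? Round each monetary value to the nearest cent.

CFR: the seller pays costs through ocean freight to the destination port, but not insurance.
Seller's account: goods 116204.90 + inland to port 282.90 + origin terminal 608.65 + freight 6682.62 = 123779.07
Buyer's account: destination terminal 306.05 + brokerage 249.39 + duty 1307.15 + delivery 1212.14 = 3074.73

Seller: USD 123779.07; buyer: USD 3074.73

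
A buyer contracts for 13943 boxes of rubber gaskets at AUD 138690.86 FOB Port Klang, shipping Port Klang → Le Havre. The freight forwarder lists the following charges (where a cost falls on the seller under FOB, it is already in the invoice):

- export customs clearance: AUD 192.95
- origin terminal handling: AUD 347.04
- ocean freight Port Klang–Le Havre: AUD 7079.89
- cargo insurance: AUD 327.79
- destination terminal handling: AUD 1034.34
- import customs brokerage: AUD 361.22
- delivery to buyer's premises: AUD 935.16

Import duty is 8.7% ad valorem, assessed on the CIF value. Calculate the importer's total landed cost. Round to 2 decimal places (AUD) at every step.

Total landed cost: AUD 161139.83

FOB: the seller bears costs until goods are on board at the origin port; the buyer bears freight, insurance and all costs thereafter.
Already in the invoice (seller's account under FOB): export clearance, origin terminal — exclude.
CIF value = FOB price + freight + insurance = 138690.86 + 7079.89 + 327.79 = 146098.54
Import duty = 146098.54 × 8.7% = 12710.57
Buyer bears: freight 7079.89 + insurance 327.79 + destination terminal 1034.34 + brokerage 361.22 + delivery 935.16 + duty 12710.57 = 22448.97
Landed cost = invoice 138690.86 + 22448.97 = 161139.83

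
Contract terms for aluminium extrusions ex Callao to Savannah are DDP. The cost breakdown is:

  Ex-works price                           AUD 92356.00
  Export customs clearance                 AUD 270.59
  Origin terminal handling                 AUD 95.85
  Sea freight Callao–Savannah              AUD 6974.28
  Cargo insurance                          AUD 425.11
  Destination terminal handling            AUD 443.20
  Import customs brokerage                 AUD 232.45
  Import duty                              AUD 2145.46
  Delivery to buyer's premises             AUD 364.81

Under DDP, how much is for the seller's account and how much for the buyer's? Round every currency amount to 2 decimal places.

DDP: the seller bears all costs including import duty.
Seller's account: goods 92356.00 + export clearance 270.59 + origin terminal 95.85 + freight 6974.28 + insurance 425.11 + destination terminal 443.20 + brokerage 232.45 + duty 2145.46 + delivery 364.81 = 103307.75
Buyer's account: 0.00

Seller: AUD 103307.75; buyer: AUD 0.00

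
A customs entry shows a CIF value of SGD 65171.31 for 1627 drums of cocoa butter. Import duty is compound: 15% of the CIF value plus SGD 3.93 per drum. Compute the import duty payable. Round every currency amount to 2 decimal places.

Import duty: SGD 16169.81

Ad valorem component: 65171.31 × 15% = 9775.70
Specific component: 1627 × 3.93 = 6394.11
Import duty = 9775.70 + 6394.11 = 16169.81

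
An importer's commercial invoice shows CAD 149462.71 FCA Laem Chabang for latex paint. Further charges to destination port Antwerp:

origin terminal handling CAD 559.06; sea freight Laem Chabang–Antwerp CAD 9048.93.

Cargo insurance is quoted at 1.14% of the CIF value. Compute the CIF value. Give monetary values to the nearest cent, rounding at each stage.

Let C be the CIF value. C = FCA price + pre-shipment costs + freight + 1.14% × C
C − 1.14% × C = 149462.71 + 559.06 + 9048.93
0.9886 × C = 159070.70
C = 159070.70 / 0.9886 = 160905.02
Insurance premium = 1.14% × 160905.02 = 1834.32

CIF value: CAD 160905.02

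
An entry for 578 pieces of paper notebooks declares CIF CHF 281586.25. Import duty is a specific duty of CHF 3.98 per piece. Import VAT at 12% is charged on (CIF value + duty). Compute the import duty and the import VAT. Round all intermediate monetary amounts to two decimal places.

Import duty = 578 × 3.98 = 2300.44
VAT base = CIF + duty = 281586.25 + 2300.44 = 283886.69
Import VAT = 283886.69 × 12% = 34066.40

Import duty: CHF 2300.44; import VAT: CHF 34066.40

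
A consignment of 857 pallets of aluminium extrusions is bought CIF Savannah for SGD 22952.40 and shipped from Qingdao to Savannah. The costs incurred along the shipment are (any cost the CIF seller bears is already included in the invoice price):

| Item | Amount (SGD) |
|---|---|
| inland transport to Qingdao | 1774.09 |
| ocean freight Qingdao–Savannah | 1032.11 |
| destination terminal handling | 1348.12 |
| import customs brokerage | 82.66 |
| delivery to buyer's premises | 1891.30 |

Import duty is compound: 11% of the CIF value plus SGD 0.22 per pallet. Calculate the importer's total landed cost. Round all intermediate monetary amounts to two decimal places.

Total landed cost: SGD 28987.78

CIF: the seller pays costs through ocean freight and marine insurance to the destination port.
Already in the invoice (seller's account under CIF): inland to port, freight — exclude.
The CIF price already equals the CIF value: 22952.40
Ad valorem component: 22952.40 × 11% = 2524.76
Specific component: 857 × 0.22 = 188.54
Import duty = 2524.76 + 188.54 = 2713.30
Buyer bears: destination terminal 1348.12 + brokerage 82.66 + delivery 1891.30 + duty 2713.30 = 6035.38
Landed cost = invoice 22952.40 + 6035.38 = 28987.78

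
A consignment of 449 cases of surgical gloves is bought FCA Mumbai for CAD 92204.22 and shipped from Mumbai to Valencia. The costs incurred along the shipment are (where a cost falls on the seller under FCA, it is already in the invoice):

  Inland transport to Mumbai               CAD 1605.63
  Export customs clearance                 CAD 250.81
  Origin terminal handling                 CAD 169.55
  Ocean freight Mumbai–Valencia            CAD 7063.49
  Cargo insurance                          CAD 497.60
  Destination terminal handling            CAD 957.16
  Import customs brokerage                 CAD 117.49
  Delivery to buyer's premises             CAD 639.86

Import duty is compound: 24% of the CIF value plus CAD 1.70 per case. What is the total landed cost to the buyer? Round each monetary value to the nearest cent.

Total landed cost: CAD 126397.04

FCA: the seller delivers export-cleared goods to the carrier; the buyer bears costs from that point.
Already in the invoice (seller's account under FCA): inland to port, export clearance — exclude.
CIF value = FCA price + origin terminal + freight + insurance = 92204.22 + 169.55 + 7063.49 + 497.60 = 99934.86
Ad valorem component: 99934.86 × 24% = 23984.37
Specific component: 449 × 1.70 = 763.30
Import duty = 23984.37 + 763.30 = 24747.67
Buyer bears: origin terminal 169.55 + freight 7063.49 + insurance 497.60 + destination terminal 957.16 + brokerage 117.49 + delivery 639.86 + duty 24747.67 = 34192.82
Landed cost = invoice 92204.22 + 34192.82 = 126397.04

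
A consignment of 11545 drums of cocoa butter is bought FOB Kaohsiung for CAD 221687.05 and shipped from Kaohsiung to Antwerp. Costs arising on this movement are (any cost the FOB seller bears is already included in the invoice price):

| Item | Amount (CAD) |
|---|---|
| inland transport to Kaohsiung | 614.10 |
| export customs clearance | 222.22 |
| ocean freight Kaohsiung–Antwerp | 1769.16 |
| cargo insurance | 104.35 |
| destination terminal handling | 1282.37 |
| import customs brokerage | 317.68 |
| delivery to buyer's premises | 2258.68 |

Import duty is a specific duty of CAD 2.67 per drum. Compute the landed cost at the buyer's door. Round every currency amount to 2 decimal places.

Total landed cost: CAD 258244.44

FOB: the seller bears costs until goods are on board at the origin port; the buyer bears freight, insurance and all costs thereafter.
Already in the invoice (seller's account under FOB): inland to port, export clearance — exclude.
CIF value = FOB price + freight + insurance = 221687.05 + 1769.16 + 104.35 = 223560.56
Import duty = 11545 × 2.67 = 30825.15
Buyer bears: freight 1769.16 + insurance 104.35 + destination terminal 1282.37 + brokerage 317.68 + delivery 2258.68 + duty 30825.15 = 36557.39
Landed cost = invoice 221687.05 + 36557.39 = 258244.44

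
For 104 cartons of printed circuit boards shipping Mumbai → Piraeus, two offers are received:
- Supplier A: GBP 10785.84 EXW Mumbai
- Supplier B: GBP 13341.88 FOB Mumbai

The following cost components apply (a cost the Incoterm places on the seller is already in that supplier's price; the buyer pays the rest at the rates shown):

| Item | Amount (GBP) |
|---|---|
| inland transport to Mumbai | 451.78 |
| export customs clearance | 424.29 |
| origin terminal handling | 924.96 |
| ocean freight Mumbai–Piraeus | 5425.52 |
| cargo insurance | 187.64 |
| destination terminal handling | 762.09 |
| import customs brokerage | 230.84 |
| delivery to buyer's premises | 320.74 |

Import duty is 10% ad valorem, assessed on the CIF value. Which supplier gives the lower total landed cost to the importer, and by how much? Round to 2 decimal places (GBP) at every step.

Supplier A (EXW):
CIF value = EXW price + inland to port + export clearance + origin terminal + freight + insurance = 10785.84 + 451.78 + 424.29 + 924.96 + 5425.52 + 187.64 = 18200.03
Import duty = 18200.03 × 10% = 1820.00
Buyer bears (A): 451.78 + 424.29 + 924.96 + 5425.52 + 187.64 + 762.09 + 230.84 + 320.74 = 8727.86
Landed cost (A) = invoice 10785.84 + 8727.86 + duty 1820.00 = 21333.70
Supplier B (FOB):
CIF value = FOB price + freight + insurance = 13341.88 + 5425.52 + 187.64 = 18955.04
Import duty = 18955.04 × 10% = 1895.50
Buyer bears (B): 5425.52 + 187.64 + 762.09 + 230.84 + 320.74 = 6926.83
Landed cost (B) = invoice 13341.88 + 6926.83 + duty 1895.50 = 22164.21
Difference = |21333.70 − 22164.21| = 830.51

Supplier A is cheaper by GBP 830.51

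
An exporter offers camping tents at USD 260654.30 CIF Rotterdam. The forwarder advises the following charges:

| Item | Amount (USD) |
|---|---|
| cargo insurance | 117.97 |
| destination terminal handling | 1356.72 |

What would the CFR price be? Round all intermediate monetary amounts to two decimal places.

CFR price: USD 260536.33

Not relevant to the conversion: destination terminal — on the buyer under both terms; not part of either seller's price.
From CIF to CFR, the seller no longer bears: insurance.
CFR price = 260654.30 − 117.97 = 260536.33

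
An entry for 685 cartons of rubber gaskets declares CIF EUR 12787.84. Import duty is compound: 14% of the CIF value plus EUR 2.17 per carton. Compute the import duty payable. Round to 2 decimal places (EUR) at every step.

Import duty: EUR 3276.75

Ad valorem component: 12787.84 × 14% = 1790.30
Specific component: 685 × 2.17 = 1486.45
Import duty = 1790.30 + 1486.45 = 3276.75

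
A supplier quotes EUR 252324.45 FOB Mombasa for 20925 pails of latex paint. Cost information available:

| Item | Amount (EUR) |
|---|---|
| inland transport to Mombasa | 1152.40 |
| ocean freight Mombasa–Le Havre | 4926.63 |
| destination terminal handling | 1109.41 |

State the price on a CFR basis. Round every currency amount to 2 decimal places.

CFR price: EUR 257251.08

Not relevant to the conversion: inland to port — on the seller under both FOB and CFR; already in the FOB price and stays in the CFR price. destination terminal — on the buyer under both terms; not part of either seller's price.
From FOB to CFR, the seller additionally bears: freight.
CFR price = 252324.45 + 4926.63 = 257251.08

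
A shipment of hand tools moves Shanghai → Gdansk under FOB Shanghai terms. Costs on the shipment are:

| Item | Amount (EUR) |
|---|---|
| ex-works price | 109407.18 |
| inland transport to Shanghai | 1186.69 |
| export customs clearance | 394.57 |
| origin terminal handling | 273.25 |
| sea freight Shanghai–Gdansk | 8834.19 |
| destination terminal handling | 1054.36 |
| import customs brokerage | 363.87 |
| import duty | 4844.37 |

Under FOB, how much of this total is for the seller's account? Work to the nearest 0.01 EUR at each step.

Seller's account: EUR 111261.69

FOB: the seller bears costs until goods are on board at the origin port; the buyer bears freight, insurance and all costs thereafter.
Seller's account: goods 109407.18 + inland to port 1186.69 + export clearance 394.57 + origin terminal 273.25 = 111261.69
Buyer's account: freight 8834.19 + destination terminal 1054.36 + brokerage 363.87 + duty 4844.37 = 15096.79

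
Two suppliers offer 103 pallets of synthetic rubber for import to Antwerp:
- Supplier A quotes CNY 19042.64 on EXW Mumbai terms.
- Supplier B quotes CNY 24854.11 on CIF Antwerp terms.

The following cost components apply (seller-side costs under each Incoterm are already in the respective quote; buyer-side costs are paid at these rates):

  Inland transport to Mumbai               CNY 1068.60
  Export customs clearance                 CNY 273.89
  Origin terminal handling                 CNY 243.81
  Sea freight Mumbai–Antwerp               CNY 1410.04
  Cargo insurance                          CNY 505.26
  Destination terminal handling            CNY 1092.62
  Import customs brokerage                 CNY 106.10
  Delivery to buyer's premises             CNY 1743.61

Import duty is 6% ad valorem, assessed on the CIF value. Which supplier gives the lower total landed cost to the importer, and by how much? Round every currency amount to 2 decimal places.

Supplier A is cheaper by CNY 2448.47

Supplier A (EXW):
CIF value = EXW price + inland to port + export clearance + origin terminal + freight + insurance = 19042.64 + 1068.60 + 273.89 + 243.81 + 1410.04 + 505.26 = 22544.24
Import duty = 22544.24 × 6% = 1352.65
Buyer bears (A): 1068.60 + 273.89 + 243.81 + 1410.04 + 505.26 + 1092.62 + 106.10 + 1743.61 = 6443.93
Landed cost (A) = invoice 19042.64 + 6443.93 + duty 1352.65 = 26839.22
Supplier B (CIF):
The CIF price already equals the CIF value: 24854.11
Import duty = 24854.11 × 6% = 1491.25
Buyer bears (B): 1092.62 + 106.10 + 1743.61 = 2942.33
Landed cost (B) = invoice 24854.11 + 2942.33 + duty 1491.25 = 29287.69
Difference = |26839.22 − 29287.69| = 2448.47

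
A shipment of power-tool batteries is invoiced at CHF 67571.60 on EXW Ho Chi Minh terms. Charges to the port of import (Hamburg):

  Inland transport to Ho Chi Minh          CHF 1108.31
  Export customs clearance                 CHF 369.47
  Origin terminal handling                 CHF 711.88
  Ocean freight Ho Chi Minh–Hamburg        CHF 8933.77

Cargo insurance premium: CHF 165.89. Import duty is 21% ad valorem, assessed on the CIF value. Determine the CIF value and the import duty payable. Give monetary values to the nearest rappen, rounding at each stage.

CIF = EXW price + pre-shipment costs + freight + insurance
CIF = 67571.60 + 1108.31 + 369.47 + 711.88 + 8933.77 + 165.89 = 78860.92
Import duty = 78860.92 × 21% = 16560.79

CIF value: CHF 78860.92; import duty: CHF 16560.79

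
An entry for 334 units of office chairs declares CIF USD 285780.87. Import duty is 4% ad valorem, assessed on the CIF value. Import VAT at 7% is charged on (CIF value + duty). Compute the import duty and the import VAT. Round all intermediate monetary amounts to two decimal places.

Import duty = 285780.87 × 4% = 11431.23
VAT base = CIF + duty = 285780.87 + 11431.23 = 297212.10
Import VAT = 297212.10 × 7% = 20804.85

Import duty: USD 11431.23; import VAT: USD 20804.85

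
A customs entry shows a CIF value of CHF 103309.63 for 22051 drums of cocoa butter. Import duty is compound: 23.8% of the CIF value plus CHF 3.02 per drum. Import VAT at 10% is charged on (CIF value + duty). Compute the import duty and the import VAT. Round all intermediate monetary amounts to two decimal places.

Import duty: CHF 91181.71; import VAT: CHF 19449.13

Ad valorem component: 103309.63 × 23.8% = 24587.69
Specific component: 22051 × 3.02 = 66594.02
Import duty = 24587.69 + 66594.02 = 91181.71
VAT base = CIF + duty = 103309.63 + 91181.71 = 194491.34
Import VAT = 194491.34 × 10% = 19449.13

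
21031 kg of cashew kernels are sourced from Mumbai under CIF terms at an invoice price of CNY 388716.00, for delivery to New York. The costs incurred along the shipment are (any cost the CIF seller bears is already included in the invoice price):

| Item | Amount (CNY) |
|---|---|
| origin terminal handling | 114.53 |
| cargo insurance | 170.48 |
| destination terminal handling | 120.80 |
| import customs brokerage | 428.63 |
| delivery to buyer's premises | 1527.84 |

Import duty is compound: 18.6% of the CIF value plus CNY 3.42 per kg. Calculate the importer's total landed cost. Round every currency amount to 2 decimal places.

CIF: the seller pays costs through ocean freight and marine insurance to the destination port.
Already in the invoice (seller's account under CIF): origin terminal, insurance — exclude.
The CIF price already equals the CIF value: 388716.00
Ad valorem component: 388716.00 × 18.6% = 72301.18
Specific component: 21031 × 3.42 = 71926.02
Import duty = 72301.18 + 71926.02 = 144227.20
Buyer bears: destination terminal 120.80 + brokerage 428.63 + delivery 1527.84 + duty 144227.20 = 146304.47
Landed cost = invoice 388716.00 + 146304.47 = 535020.47

Total landed cost: CNY 535020.47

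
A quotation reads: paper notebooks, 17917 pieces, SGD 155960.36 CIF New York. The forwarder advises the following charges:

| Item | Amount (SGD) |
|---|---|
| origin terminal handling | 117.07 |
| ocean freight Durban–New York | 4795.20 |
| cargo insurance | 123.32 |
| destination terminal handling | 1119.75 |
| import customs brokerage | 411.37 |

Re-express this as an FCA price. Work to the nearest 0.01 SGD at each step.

FCA price: SGD 150924.77

Not relevant to the conversion: brokerage, destination terminal — on the buyer under both terms; not part of either seller's price.
From CIF to FCA, the seller no longer bears: origin terminal, freight, insurance.
FCA price = 155960.36 − 117.07 − 4795.20 − 123.32 = 150924.77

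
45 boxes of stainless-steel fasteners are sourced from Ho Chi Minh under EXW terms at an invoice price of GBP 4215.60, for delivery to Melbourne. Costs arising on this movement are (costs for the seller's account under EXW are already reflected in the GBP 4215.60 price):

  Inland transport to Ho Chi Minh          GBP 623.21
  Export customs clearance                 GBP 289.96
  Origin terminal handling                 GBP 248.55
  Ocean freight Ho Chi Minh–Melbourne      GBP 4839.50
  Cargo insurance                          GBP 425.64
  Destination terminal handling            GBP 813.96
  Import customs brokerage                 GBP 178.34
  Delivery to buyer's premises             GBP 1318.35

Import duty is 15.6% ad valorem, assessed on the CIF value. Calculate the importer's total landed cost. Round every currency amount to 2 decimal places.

EXW: the seller makes goods available at their premises; the buyer bears all onward costs.
CIF value = EXW price + inland to port + export clearance + origin terminal + freight + insurance = 4215.60 + 623.21 + 289.96 + 248.55 + 4839.50 + 425.64 = 10642.46
Import duty = 10642.46 × 15.6% = 1660.22
Buyer bears: inland to port 623.21 + export clearance 289.96 + origin terminal 248.55 + freight 4839.50 + insurance 425.64 + destination terminal 813.96 + brokerage 178.34 + delivery 1318.35 + duty 1660.22 = 10397.73
Landed cost = invoice 4215.60 + 10397.73 = 14613.33

Total landed cost: GBP 14613.33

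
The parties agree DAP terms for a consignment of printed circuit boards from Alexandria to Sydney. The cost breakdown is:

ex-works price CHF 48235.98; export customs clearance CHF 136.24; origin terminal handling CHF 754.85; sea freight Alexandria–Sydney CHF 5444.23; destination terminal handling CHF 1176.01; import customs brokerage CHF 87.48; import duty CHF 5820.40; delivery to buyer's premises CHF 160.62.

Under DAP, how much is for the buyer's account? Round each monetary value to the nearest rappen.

DAP: the seller bears all costs to the named destination except import duty and clearance.
Seller's account: goods 48235.98 + export clearance 136.24 + origin terminal 754.85 + freight 5444.23 + destination terminal 1176.01 + delivery 160.62 = 55907.93
Buyer's account: brokerage 87.48 + duty 5820.40 = 5907.88

Buyer's account: CHF 5907.88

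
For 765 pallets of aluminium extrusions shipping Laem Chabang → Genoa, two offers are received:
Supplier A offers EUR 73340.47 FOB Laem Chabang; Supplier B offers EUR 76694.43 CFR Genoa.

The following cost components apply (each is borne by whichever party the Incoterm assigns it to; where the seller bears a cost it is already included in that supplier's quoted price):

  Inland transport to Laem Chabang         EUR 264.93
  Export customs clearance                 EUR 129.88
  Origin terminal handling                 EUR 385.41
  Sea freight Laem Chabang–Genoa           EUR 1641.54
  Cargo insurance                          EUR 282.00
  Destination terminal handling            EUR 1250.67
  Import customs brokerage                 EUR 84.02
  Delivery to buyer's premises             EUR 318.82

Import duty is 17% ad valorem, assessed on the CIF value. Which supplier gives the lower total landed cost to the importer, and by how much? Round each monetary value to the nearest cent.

Supplier A is cheaper by EUR 2003.53

Supplier A (FOB):
CIF value = FOB price + freight + insurance = 73340.47 + 1641.54 + 282.00 = 75264.01
Import duty = 75264.01 × 17% = 12794.88
Buyer bears (A): 1641.54 + 282.00 + 1250.67 + 84.02 + 318.82 = 3577.05
Landed cost (A) = invoice 73340.47 + 3577.05 + duty 12794.88 = 89712.40
Supplier B (CFR):
CIF value = CFR price + insurance = 76694.43 + 282.00 = 76976.43
Import duty = 76976.43 × 17% = 13085.99
Buyer bears (B): 282.00 + 1250.67 + 84.02 + 318.82 = 1935.51
Landed cost (B) = invoice 76694.43 + 1935.51 + duty 13085.99 = 91715.93
Difference = |89712.40 − 91715.93| = 2003.53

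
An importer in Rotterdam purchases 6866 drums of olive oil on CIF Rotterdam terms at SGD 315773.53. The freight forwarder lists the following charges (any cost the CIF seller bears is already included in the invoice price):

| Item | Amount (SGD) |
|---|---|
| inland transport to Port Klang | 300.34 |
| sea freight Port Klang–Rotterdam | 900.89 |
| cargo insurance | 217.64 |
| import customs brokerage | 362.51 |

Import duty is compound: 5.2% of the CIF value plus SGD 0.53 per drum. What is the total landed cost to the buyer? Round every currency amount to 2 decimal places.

CIF: the seller pays costs through ocean freight and marine insurance to the destination port.
Already in the invoice (seller's account under CIF): inland to port, freight, insurance — exclude.
The CIF price already equals the CIF value: 315773.53
Ad valorem component: 315773.53 × 5.2% = 16420.22
Specific component: 6866 × 0.53 = 3638.98
Import duty = 16420.22 + 3638.98 = 20059.20
Buyer bears: brokerage 362.51 + duty 20059.20 = 20421.71
Landed cost = invoice 315773.53 + 20421.71 = 336195.24

Total landed cost: SGD 336195.24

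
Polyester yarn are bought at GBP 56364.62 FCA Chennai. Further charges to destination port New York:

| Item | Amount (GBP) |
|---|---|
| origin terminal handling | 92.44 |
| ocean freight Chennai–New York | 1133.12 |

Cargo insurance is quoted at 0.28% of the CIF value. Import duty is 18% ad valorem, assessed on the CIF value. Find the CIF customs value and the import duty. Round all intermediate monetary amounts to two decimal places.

CIF value: GBP 57751.89; import duty: GBP 10395.34

Let C be the CIF value. C = FCA price + pre-shipment costs + freight + 0.28% × C
C − 0.28% × C = 56364.62 + 92.44 + 1133.12
0.9972 × C = 57590.18
C = 57590.18 / 0.9972 = 57751.89
Insurance premium = 0.28% × 57751.89 = 161.71
Import duty = 57751.89 × 18% = 10395.34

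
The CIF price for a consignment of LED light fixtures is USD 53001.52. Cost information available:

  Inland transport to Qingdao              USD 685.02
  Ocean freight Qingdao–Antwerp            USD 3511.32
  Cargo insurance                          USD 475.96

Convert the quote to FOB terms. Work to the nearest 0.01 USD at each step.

Not relevant to the conversion: inland to port — on the seller under both CIF and FOB; already in the CIF price and stays in the FOB price.
From CIF to FOB, the seller no longer bears: freight, insurance.
FOB price = 53001.52 − 3511.32 − 475.96 = 49014.24

FOB price: USD 49014.24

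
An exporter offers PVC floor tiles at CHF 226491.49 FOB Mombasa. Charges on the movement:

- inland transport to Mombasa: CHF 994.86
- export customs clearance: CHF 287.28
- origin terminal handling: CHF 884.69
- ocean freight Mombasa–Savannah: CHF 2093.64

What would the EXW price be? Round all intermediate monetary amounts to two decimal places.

EXW price: CHF 224324.66

Not relevant to the conversion: freight — on the buyer under both terms; not part of either seller's price.
From FOB to EXW, the seller no longer bears: inland to port, export clearance, origin terminal.
EXW price = 226491.49 − 994.86 − 287.28 − 884.69 = 224324.66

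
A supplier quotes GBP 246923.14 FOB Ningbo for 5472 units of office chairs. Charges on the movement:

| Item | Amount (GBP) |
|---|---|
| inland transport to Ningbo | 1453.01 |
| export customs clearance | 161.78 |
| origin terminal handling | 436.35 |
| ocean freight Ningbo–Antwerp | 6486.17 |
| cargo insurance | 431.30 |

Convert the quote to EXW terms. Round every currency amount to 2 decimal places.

EXW price: GBP 244872.00

Not relevant to the conversion: freight, insurance — on the buyer under both terms; not part of either seller's price.
From FOB to EXW, the seller no longer bears: inland to port, export clearance, origin terminal.
EXW price = 246923.14 − 1453.01 − 161.78 − 436.35 = 244872.00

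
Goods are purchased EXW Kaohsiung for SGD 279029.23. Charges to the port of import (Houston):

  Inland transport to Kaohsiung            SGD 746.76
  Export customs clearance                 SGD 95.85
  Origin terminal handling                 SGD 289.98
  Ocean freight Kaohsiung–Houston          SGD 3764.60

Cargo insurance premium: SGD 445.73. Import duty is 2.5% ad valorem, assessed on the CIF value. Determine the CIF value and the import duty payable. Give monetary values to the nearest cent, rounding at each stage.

CIF value: SGD 284372.15; import duty: SGD 7109.30

CIF = EXW price + pre-shipment costs + freight + insurance
CIF = 279029.23 + 746.76 + 95.85 + 289.98 + 3764.60 + 445.73 = 284372.15
Import duty = 284372.15 × 2.5% = 7109.30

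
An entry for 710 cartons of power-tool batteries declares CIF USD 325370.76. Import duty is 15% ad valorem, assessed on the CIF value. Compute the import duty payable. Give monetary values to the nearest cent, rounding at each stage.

Import duty: USD 48805.61

Import duty = 325370.76 × 15% = 48805.61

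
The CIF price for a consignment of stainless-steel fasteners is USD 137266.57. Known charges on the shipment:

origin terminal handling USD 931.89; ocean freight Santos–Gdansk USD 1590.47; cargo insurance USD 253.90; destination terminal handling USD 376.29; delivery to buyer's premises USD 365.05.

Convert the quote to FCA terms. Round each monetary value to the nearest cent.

Not relevant to the conversion: delivery, destination terminal — on the buyer under both terms; not part of either seller's price.
From CIF to FCA, the seller no longer bears: origin terminal, freight, insurance.
FCA price = 137266.57 − 931.89 − 1590.47 − 253.90 = 134490.31

FCA price: USD 134490.31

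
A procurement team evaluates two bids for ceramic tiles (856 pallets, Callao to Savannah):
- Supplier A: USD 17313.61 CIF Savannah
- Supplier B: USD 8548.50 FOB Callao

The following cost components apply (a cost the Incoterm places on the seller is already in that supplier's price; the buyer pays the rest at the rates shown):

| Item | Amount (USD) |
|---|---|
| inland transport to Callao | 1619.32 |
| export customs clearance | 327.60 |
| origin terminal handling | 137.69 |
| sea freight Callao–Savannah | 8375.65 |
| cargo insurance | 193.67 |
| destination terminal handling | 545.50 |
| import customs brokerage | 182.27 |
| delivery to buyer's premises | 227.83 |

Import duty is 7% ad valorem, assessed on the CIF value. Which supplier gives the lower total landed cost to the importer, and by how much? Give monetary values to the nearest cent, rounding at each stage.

Supplier B is cheaper by USD 209.49

Supplier A (CIF):
The CIF price already equals the CIF value: 17313.61
Import duty = 17313.61 × 7% = 1211.95
Buyer bears (A): 545.50 + 182.27 + 227.83 = 955.60
Landed cost (A) = invoice 17313.61 + 955.60 + duty 1211.95 = 19481.16
Supplier B (FOB):
CIF value = FOB price + freight + insurance = 8548.50 + 8375.65 + 193.67 = 17117.82
Import duty = 17117.82 × 7% = 1198.25
Buyer bears (B): 8375.65 + 193.67 + 545.50 + 182.27 + 227.83 = 9524.92
Landed cost (B) = invoice 8548.50 + 9524.92 + duty 1198.25 = 19271.67
Difference = |19481.16 − 19271.67| = 209.49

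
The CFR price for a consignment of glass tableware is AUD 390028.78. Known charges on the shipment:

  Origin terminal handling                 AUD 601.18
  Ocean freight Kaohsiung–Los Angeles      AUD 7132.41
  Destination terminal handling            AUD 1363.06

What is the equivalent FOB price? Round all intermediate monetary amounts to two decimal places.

FOB price: AUD 382896.37

Not relevant to the conversion: origin terminal — on the seller under both CFR and FOB; already in the CFR price and stays in the FOB price. destination terminal — on the buyer under both terms; not part of either seller's price.
From CFR to FOB, the seller no longer bears: freight.
FOB price = 390028.78 − 7132.41 = 382896.37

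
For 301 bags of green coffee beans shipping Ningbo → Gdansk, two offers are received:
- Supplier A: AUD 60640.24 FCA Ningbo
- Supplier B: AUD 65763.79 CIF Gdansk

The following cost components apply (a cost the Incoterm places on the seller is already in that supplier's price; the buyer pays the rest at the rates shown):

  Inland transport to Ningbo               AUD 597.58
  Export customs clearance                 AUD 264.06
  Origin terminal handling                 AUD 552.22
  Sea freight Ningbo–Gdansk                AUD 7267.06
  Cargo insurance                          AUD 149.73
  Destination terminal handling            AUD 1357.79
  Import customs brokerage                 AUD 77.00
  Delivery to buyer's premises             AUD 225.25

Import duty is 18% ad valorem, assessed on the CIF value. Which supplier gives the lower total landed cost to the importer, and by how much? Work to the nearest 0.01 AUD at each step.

Supplier A (FCA):
CIF value = FCA price + origin terminal + freight + insurance = 60640.24 + 552.22 + 7267.06 + 149.73 = 68609.25
Import duty = 68609.25 × 18% = 12349.67
Buyer bears (A): 552.22 + 7267.06 + 149.73 + 1357.79 + 77.00 + 225.25 = 9629.05
Landed cost (A) = invoice 60640.24 + 9629.05 + duty 12349.67 = 82618.96
Supplier B (CIF):
The CIF price already equals the CIF value: 65763.79
Import duty = 65763.79 × 18% = 11837.48
Buyer bears (B): 1357.79 + 77.00 + 225.25 = 1660.04
Landed cost (B) = invoice 65763.79 + 1660.04 + duty 11837.48 = 79261.31
Difference = |82618.96 − 79261.31| = 3357.65

Supplier B is cheaper by AUD 3357.65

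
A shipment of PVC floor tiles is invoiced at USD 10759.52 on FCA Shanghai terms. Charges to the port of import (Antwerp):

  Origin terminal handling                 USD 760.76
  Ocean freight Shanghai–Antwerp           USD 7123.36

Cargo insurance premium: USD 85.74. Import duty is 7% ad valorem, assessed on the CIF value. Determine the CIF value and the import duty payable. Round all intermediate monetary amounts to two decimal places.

CIF = FCA price + pre-shipment costs + freight + insurance
CIF = 10759.52 + 760.76 + 7123.36 + 85.74 = 18729.38
Import duty = 18729.38 × 7% = 1311.06

CIF value: USD 18729.38; import duty: USD 1311.06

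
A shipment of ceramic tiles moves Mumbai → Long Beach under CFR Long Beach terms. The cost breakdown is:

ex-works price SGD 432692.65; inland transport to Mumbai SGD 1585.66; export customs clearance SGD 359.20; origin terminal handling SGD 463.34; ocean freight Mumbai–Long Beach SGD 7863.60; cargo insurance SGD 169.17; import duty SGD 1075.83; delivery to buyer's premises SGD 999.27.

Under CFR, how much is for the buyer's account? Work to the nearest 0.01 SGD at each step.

Buyer's account: SGD 2244.27

CFR: the seller pays costs through ocean freight to the destination port, but not insurance.
Seller's account: goods 432692.65 + inland to port 1585.66 + export clearance 359.20 + origin terminal 463.34 + freight 7863.60 = 442964.45
Buyer's account: insurance 169.17 + duty 1075.83 + delivery 999.27 = 2244.27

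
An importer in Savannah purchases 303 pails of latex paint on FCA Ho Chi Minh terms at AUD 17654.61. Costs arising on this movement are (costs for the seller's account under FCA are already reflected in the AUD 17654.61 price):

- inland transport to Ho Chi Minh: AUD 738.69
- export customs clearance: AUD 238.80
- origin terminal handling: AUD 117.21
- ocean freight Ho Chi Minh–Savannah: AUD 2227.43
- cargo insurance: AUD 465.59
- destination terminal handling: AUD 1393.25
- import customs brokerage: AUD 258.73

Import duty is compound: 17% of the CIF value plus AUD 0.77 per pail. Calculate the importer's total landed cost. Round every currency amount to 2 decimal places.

Total landed cost: AUD 25829.15

FCA: the seller delivers export-cleared goods to the carrier; the buyer bears costs from that point.
Already in the invoice (seller's account under FCA): inland to port, export clearance — exclude.
CIF value = FCA price + origin terminal + freight + insurance = 17654.61 + 117.21 + 2227.43 + 465.59 = 20464.84
Ad valorem component: 20464.84 × 17% = 3479.02
Specific component: 303 × 0.77 = 233.31
Import duty = 3479.02 + 233.31 = 3712.33
Buyer bears: origin terminal 117.21 + freight 2227.43 + insurance 465.59 + destination terminal 1393.25 + brokerage 258.73 + duty 3712.33 = 8174.54
Landed cost = invoice 17654.61 + 8174.54 = 25829.15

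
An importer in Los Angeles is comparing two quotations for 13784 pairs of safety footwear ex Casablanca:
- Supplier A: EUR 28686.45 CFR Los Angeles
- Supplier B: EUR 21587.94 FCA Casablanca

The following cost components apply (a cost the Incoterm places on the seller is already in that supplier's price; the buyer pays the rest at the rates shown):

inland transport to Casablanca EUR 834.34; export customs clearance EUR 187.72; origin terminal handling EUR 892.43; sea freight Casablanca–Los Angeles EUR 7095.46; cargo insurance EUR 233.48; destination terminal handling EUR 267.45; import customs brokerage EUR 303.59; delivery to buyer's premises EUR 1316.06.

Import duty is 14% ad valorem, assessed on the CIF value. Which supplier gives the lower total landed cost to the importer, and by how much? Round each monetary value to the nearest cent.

Supplier A (CFR):
CIF value = CFR price + insurance = 28686.45 + 233.48 = 28919.93
Import duty = 28919.93 × 14% = 4048.79
Buyer bears (A): 233.48 + 267.45 + 303.59 + 1316.06 = 2120.58
Landed cost (A) = invoice 28686.45 + 2120.58 + duty 4048.79 = 34855.82
Supplier B (FCA):
CIF value = FCA price + origin terminal + freight + insurance = 21587.94 + 892.43 + 7095.46 + 233.48 = 29809.31
Import duty = 29809.31 × 14% = 4173.30
Buyer bears (B): 892.43 + 7095.46 + 233.48 + 267.45 + 303.59 + 1316.06 = 10108.47
Landed cost (B) = invoice 21587.94 + 10108.47 + duty 4173.30 = 35869.71
Difference = |34855.82 − 35869.71| = 1013.89

Supplier A is cheaper by EUR 1013.89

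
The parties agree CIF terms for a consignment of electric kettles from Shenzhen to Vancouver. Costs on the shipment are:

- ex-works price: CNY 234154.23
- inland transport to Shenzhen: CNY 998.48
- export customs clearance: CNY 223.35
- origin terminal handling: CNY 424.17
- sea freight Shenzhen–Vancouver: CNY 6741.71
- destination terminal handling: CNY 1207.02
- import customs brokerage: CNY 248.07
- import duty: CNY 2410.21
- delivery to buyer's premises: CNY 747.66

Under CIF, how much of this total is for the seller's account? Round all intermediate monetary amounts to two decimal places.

Seller's account: CNY 242541.94

CIF: the seller pays costs through ocean freight and marine insurance to the destination port.
Seller's account: goods 234154.23 + inland to port 998.48 + export clearance 223.35 + origin terminal 424.17 + freight 6741.71 = 242541.94
Buyer's account: destination terminal 1207.02 + brokerage 248.07 + duty 2410.21 + delivery 747.66 = 4612.96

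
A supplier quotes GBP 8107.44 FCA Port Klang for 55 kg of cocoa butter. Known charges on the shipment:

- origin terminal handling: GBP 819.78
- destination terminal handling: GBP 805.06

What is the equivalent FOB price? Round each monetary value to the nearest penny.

Not relevant to the conversion: destination terminal — on the buyer under both terms; not part of either seller's price.
From FCA to FOB, the seller additionally bears: origin terminal.
FOB price = 8107.44 + 819.78 = 8927.22

FOB price: GBP 8927.22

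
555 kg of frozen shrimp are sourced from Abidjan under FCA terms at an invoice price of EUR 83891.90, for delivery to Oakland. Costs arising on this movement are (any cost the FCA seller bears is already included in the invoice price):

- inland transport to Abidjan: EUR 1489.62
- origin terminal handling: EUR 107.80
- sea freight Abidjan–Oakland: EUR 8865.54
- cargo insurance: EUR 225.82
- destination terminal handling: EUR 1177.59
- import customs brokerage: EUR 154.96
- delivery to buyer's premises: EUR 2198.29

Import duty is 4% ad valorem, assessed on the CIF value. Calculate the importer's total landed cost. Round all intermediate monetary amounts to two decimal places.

Total landed cost: EUR 100345.54

FCA: the seller delivers export-cleared goods to the carrier; the buyer bears costs from that point.
Already in the invoice (seller's account under FCA): inland to port — exclude.
CIF value = FCA price + origin terminal + freight + insurance = 83891.90 + 107.80 + 8865.54 + 225.82 = 93091.06
Import duty = 93091.06 × 4% = 3723.64
Buyer bears: origin terminal 107.80 + freight 8865.54 + insurance 225.82 + destination terminal 1177.59 + brokerage 154.96 + delivery 2198.29 + duty 3723.64 = 16453.64
Landed cost = invoice 83891.90 + 16453.64 = 100345.54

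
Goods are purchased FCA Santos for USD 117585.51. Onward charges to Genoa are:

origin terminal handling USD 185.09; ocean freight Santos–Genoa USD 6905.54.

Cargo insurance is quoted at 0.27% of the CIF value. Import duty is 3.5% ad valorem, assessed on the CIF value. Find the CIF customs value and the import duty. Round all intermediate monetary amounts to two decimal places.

CIF value: USD 125013.68; import duty: USD 4375.48

Let C be the CIF value. C = FCA price + pre-shipment costs + freight + 0.27% × C
C − 0.27% × C = 117585.51 + 185.09 + 6905.54
0.9973 × C = 124676.14
C = 124676.14 / 0.9973 = 125013.68
Insurance premium = 0.27% × 125013.68 = 337.54
Import duty = 125013.68 × 3.5% = 4375.48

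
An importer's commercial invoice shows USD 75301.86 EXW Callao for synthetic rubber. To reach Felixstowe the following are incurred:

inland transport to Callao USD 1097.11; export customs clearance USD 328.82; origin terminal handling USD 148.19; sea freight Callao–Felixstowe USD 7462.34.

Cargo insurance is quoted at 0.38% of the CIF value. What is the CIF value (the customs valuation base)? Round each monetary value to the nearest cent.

CIF value: USD 84660.03

Let C be the CIF value. C = EXW price + pre-shipment costs + freight + 0.38% × C
C − 0.38% × C = 75301.86 + 1097.11 + 328.82 + 148.19 + 7462.34
0.9962 × C = 84338.32
C = 84338.32 / 0.9962 = 84660.03
Insurance premium = 0.38% × 84660.03 = 321.71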